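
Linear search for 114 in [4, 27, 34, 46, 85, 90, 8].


i=0: 4!=114
i=1: 27!=114
i=2: 34!=114
i=3: 46!=114
i=4: 85!=114
i=5: 90!=114
i=6: 8!=114

Not found, 7 comps


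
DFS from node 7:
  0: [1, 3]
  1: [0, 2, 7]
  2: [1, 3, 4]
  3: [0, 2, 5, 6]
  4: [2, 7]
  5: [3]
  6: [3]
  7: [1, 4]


Visit 7, push [4, 1]
Visit 1, push [2, 0]
Visit 0, push [3]
Visit 3, push [6, 5, 2]
Visit 2, push [4]
Visit 4, push []
Visit 5, push []
Visit 6, push []

DFS order: [7, 1, 0, 3, 2, 4, 5, 6]


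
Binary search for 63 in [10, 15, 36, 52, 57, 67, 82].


Step 1: lo=0, hi=6, mid=3, val=52
Step 2: lo=4, hi=6, mid=5, val=67
Step 3: lo=4, hi=4, mid=4, val=57

Not found


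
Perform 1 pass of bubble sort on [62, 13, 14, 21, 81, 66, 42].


Initial: [62, 13, 14, 21, 81, 66, 42]
Pass 1: [13, 14, 21, 62, 66, 42, 81] (5 swaps)

After 1 pass: [13, 14, 21, 62, 66, 42, 81]


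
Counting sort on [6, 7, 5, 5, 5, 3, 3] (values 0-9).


Input: [6, 7, 5, 5, 5, 3, 3]
Counts: [0, 0, 0, 2, 0, 3, 1, 1, 0, 0]

Sorted: [3, 3, 5, 5, 5, 6, 7]


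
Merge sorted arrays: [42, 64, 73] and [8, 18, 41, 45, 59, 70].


Take 8 from B
Take 18 from B
Take 41 from B
Take 42 from A
Take 45 from B
Take 59 from B
Take 64 from A
Take 70 from B

Merged: [8, 18, 41, 42, 45, 59, 64, 70, 73]


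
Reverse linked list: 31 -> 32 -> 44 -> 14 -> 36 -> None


Step 1: curr=31, set curr.next=prev(None) | reversed so far: 31
Step 2: curr=32, set curr.next=prev(31) | reversed so far: 32 -> 31
Step 3: curr=44, set curr.next=prev(32) | reversed so far: 44 -> 32 -> 31
Step 4: curr=14, set curr.next=prev(44) | reversed so far: 14 -> 44 -> 32 -> 31
Step 5: curr=36, set curr.next=prev(14) | reversed so far: 36 -> 14 -> 44 -> 32 -> 31

36 -> 14 -> 44 -> 32 -> 31 -> None


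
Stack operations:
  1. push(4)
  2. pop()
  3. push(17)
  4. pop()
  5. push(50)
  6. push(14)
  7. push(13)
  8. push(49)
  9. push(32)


push(4) -> [4]
pop()->4, []
push(17) -> [17]
pop()->17, []
push(50) -> [50]
push(14) -> [50, 14]
push(13) -> [50, 14, 13]
push(49) -> [50, 14, 13, 49]
push(32) -> [50, 14, 13, 49, 32]

Final stack: [50, 14, 13, 49, 32]


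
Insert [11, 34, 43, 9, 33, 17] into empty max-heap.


Insert 11: [11]
Insert 34: [34, 11]
Insert 43: [43, 11, 34]
Insert 9: [43, 11, 34, 9]
Insert 33: [43, 33, 34, 9, 11]
Insert 17: [43, 33, 34, 9, 11, 17]

Final heap: [43, 33, 34, 9, 11, 17]


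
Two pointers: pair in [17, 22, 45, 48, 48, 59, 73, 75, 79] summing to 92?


lo=0(17)+hi=8(79)=96
lo=0(17)+hi=7(75)=92

Yes: 17+75=92


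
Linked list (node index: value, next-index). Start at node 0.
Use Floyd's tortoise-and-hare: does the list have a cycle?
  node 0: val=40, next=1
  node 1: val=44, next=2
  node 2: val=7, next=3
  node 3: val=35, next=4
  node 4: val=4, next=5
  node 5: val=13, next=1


Floyd's tortoise (slow, +1) and hare (fast, +2):
  init: slow=0, fast=0
  step 1: slow=1, fast=2
  step 2: slow=2, fast=4
  step 3: slow=3, fast=1
  step 4: slow=4, fast=3
  step 5: slow=5, fast=5
  slow == fast at node 5: cycle detected

Cycle: yes


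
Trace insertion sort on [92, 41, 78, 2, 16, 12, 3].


Initial: [92, 41, 78, 2, 16, 12, 3]
Insert 41: [41, 92, 78, 2, 16, 12, 3]
Insert 78: [41, 78, 92, 2, 16, 12, 3]
Insert 2: [2, 41, 78, 92, 16, 12, 3]
Insert 16: [2, 16, 41, 78, 92, 12, 3]
Insert 12: [2, 12, 16, 41, 78, 92, 3]
Insert 3: [2, 3, 12, 16, 41, 78, 92]

Sorted: [2, 3, 12, 16, 41, 78, 92]


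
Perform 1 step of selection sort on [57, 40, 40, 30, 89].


Initial: [57, 40, 40, 30, 89]
Step 1: min=30 at 3
  Swap: [30, 40, 40, 57, 89]

After 1 step: [30, 40, 40, 57, 89]


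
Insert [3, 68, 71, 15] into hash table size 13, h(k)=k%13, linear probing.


Insert 3: h=3 -> slot 3
Insert 68: h=3, 1 probes -> slot 4
Insert 71: h=6 -> slot 6
Insert 15: h=2 -> slot 2

Table: [None, None, 15, 3, 68, None, 71, None, None, None, None, None, None]


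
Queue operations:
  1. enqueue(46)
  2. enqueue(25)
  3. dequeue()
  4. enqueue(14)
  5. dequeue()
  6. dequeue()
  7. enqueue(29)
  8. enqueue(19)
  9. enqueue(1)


enqueue(46) -> [46]
enqueue(25) -> [46, 25]
dequeue()->46, [25]
enqueue(14) -> [25, 14]
dequeue()->25, [14]
dequeue()->14, []
enqueue(29) -> [29]
enqueue(19) -> [29, 19]
enqueue(1) -> [29, 19, 1]

Final queue: [29, 19, 1]


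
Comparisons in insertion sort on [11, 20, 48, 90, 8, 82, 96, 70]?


Algorithm: insertion sort
Input: [11, 20, 48, 90, 8, 82, 96, 70]
Sorted: [8, 11, 20, 48, 70, 82, 90, 96]

14


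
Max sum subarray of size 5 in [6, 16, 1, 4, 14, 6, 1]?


[0:5]: 41
[1:6]: 41
[2:7]: 26

Max: 41 at [0:5]


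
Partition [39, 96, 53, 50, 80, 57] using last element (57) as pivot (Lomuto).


Pivot: 57
  39 <= 57: advance i (no swap)
  53 <= 57: swap -> [39, 53, 96, 50, 80, 57]
  50 <= 57: swap -> [39, 53, 50, 96, 80, 57]
Place pivot at 3: [39, 53, 50, 57, 80, 96]

Partitioned: [39, 53, 50, 57, 80, 96]


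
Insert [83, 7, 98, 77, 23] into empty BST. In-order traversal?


Insert 83: root
Insert 7: L from 83
Insert 98: R from 83
Insert 77: L from 83 -> R from 7
Insert 23: L from 83 -> R from 7 -> L from 77

In-order: [7, 23, 77, 83, 98]


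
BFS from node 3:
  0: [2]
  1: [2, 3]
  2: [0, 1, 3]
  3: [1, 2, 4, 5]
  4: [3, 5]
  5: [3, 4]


Visit 3, enqueue [1, 2, 4, 5]
Visit 1, enqueue []
Visit 2, enqueue [0]
Visit 4, enqueue []
Visit 5, enqueue []
Visit 0, enqueue []

BFS order: [3, 1, 2, 4, 5, 0]


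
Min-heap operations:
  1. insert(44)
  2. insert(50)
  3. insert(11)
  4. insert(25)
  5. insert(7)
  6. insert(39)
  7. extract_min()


insert(44) -> [44]
insert(50) -> [44, 50]
insert(11) -> [11, 50, 44]
insert(25) -> [11, 25, 44, 50]
insert(7) -> [7, 11, 44, 50, 25]
insert(39) -> [7, 11, 39, 50, 25, 44]
extract_min()->7, [11, 25, 39, 50, 44]

Final heap: [11, 25, 39, 50, 44]


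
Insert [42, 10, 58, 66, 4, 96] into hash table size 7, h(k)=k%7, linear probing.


Insert 42: h=0 -> slot 0
Insert 10: h=3 -> slot 3
Insert 58: h=2 -> slot 2
Insert 66: h=3, 1 probes -> slot 4
Insert 4: h=4, 1 probes -> slot 5
Insert 96: h=5, 1 probes -> slot 6

Table: [42, None, 58, 10, 66, 4, 96]


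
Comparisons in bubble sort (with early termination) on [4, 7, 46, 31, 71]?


Algorithm: bubble sort (with early termination)
Input: [4, 7, 46, 31, 71]
Sorted: [4, 7, 31, 46, 71]

7


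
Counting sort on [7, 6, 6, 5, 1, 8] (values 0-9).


Input: [7, 6, 6, 5, 1, 8]
Counts: [0, 1, 0, 0, 0, 1, 2, 1, 1, 0]

Sorted: [1, 5, 6, 6, 7, 8]


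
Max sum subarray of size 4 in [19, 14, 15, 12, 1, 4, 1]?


[0:4]: 60
[1:5]: 42
[2:6]: 32
[3:7]: 18

Max: 60 at [0:4]


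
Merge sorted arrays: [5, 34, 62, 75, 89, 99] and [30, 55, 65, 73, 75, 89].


Take 5 from A
Take 30 from B
Take 34 from A
Take 55 from B
Take 62 from A
Take 65 from B
Take 73 from B
Take 75 from A
Take 75 from B
Take 89 from A
Take 89 from B

Merged: [5, 30, 34, 55, 62, 65, 73, 75, 75, 89, 89, 99]


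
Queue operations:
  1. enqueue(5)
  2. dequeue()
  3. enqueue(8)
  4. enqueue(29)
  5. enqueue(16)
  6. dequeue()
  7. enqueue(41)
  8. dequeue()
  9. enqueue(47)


enqueue(5) -> [5]
dequeue()->5, []
enqueue(8) -> [8]
enqueue(29) -> [8, 29]
enqueue(16) -> [8, 29, 16]
dequeue()->8, [29, 16]
enqueue(41) -> [29, 16, 41]
dequeue()->29, [16, 41]
enqueue(47) -> [16, 41, 47]

Final queue: [16, 41, 47]


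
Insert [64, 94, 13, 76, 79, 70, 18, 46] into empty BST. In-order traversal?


Insert 64: root
Insert 94: R from 64
Insert 13: L from 64
Insert 76: R from 64 -> L from 94
Insert 79: R from 64 -> L from 94 -> R from 76
Insert 70: R from 64 -> L from 94 -> L from 76
Insert 18: L from 64 -> R from 13
Insert 46: L from 64 -> R from 13 -> R from 18

In-order: [13, 18, 46, 64, 70, 76, 79, 94]


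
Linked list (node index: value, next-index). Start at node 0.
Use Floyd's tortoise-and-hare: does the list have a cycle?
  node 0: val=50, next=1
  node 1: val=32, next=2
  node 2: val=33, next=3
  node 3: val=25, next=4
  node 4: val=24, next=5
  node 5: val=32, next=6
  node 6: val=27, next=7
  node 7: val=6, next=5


Floyd's tortoise (slow, +1) and hare (fast, +2):
  init: slow=0, fast=0
  step 1: slow=1, fast=2
  step 2: slow=2, fast=4
  step 3: slow=3, fast=6
  step 4: slow=4, fast=5
  step 5: slow=5, fast=7
  step 6: slow=6, fast=6
  slow == fast at node 6: cycle detected

Cycle: yes


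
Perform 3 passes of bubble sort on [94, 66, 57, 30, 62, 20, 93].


Initial: [94, 66, 57, 30, 62, 20, 93]
Pass 1: [66, 57, 30, 62, 20, 93, 94] (6 swaps)
Pass 2: [57, 30, 62, 20, 66, 93, 94] (4 swaps)
Pass 3: [30, 57, 20, 62, 66, 93, 94] (2 swaps)

After 3 passes: [30, 57, 20, 62, 66, 93, 94]


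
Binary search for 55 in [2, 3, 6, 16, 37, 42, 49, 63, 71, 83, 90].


Step 1: lo=0, hi=10, mid=5, val=42
Step 2: lo=6, hi=10, mid=8, val=71
Step 3: lo=6, hi=7, mid=6, val=49
Step 4: lo=7, hi=7, mid=7, val=63

Not found


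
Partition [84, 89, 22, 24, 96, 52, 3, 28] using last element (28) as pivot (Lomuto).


Pivot: 28
  22 <= 28: swap -> [22, 89, 84, 24, 96, 52, 3, 28]
  24 <= 28: swap -> [22, 24, 84, 89, 96, 52, 3, 28]
  3 <= 28: swap -> [22, 24, 3, 89, 96, 52, 84, 28]
Place pivot at 3: [22, 24, 3, 28, 96, 52, 84, 89]

Partitioned: [22, 24, 3, 28, 96, 52, 84, 89]


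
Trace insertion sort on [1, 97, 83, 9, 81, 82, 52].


Initial: [1, 97, 83, 9, 81, 82, 52]
Insert 97: [1, 97, 83, 9, 81, 82, 52]
Insert 83: [1, 83, 97, 9, 81, 82, 52]
Insert 9: [1, 9, 83, 97, 81, 82, 52]
Insert 81: [1, 9, 81, 83, 97, 82, 52]
Insert 82: [1, 9, 81, 82, 83, 97, 52]
Insert 52: [1, 9, 52, 81, 82, 83, 97]

Sorted: [1, 9, 52, 81, 82, 83, 97]


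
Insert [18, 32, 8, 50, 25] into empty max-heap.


Insert 18: [18]
Insert 32: [32, 18]
Insert 8: [32, 18, 8]
Insert 50: [50, 32, 8, 18]
Insert 25: [50, 32, 8, 18, 25]

Final heap: [50, 32, 8, 18, 25]


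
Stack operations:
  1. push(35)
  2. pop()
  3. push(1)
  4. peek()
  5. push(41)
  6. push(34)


push(35) -> [35]
pop()->35, []
push(1) -> [1]
peek()->1
push(41) -> [1, 41]
push(34) -> [1, 41, 34]

Final stack: [1, 41, 34]


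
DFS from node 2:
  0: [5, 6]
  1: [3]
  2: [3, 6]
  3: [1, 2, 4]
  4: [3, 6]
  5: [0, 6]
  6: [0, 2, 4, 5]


Visit 2, push [6, 3]
Visit 3, push [4, 1]
Visit 1, push []
Visit 4, push [6]
Visit 6, push [5, 0]
Visit 0, push [5]
Visit 5, push []

DFS order: [2, 3, 1, 4, 6, 0, 5]


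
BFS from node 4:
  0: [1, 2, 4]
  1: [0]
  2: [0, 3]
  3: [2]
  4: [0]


Visit 4, enqueue [0]
Visit 0, enqueue [1, 2]
Visit 1, enqueue []
Visit 2, enqueue [3]
Visit 3, enqueue []

BFS order: [4, 0, 1, 2, 3]


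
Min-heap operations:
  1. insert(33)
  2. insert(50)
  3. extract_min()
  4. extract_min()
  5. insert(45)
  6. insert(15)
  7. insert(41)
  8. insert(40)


insert(33) -> [33]
insert(50) -> [33, 50]
extract_min()->33, [50]
extract_min()->50, []
insert(45) -> [45]
insert(15) -> [15, 45]
insert(41) -> [15, 45, 41]
insert(40) -> [15, 40, 41, 45]

Final heap: [15, 40, 41, 45]


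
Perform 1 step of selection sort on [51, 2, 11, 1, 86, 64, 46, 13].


Initial: [51, 2, 11, 1, 86, 64, 46, 13]
Step 1: min=1 at 3
  Swap: [1, 2, 11, 51, 86, 64, 46, 13]

After 1 step: [1, 2, 11, 51, 86, 64, 46, 13]


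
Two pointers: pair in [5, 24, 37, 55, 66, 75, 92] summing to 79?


lo=0(5)+hi=6(92)=97
lo=0(5)+hi=5(75)=80
lo=0(5)+hi=4(66)=71
lo=1(24)+hi=4(66)=90
lo=1(24)+hi=3(55)=79

Yes: 24+55=79


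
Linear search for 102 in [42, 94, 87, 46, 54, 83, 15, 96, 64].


i=0: 42!=102
i=1: 94!=102
i=2: 87!=102
i=3: 46!=102
i=4: 54!=102
i=5: 83!=102
i=6: 15!=102
i=7: 96!=102
i=8: 64!=102

Not found, 9 comps


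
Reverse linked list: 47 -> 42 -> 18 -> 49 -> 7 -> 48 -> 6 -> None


Step 1: curr=47, set curr.next=prev(None) | reversed so far: 47
Step 2: curr=42, set curr.next=prev(47) | reversed so far: 42 -> 47
Step 3: curr=18, set curr.next=prev(42) | reversed so far: 18 -> 42 -> 47
Step 4: curr=49, set curr.next=prev(18) | reversed so far: 49 -> 18 -> 42 -> 47
Step 5: curr=7, set curr.next=prev(49) | reversed so far: 7 -> 49 -> 18 -> 42 -> 47
Step 6: curr=48, set curr.next=prev(7) | reversed so far: 48 -> 7 -> 49 -> 18 -> 42 -> 47
Step 7: curr=6, set curr.next=prev(48) | reversed so far: 6 -> 48 -> 7 -> 49 -> 18 -> 42 -> 47

6 -> 48 -> 7 -> 49 -> 18 -> 42 -> 47 -> None


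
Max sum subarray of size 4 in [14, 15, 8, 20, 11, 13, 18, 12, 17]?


[0:4]: 57
[1:5]: 54
[2:6]: 52
[3:7]: 62
[4:8]: 54
[5:9]: 60

Max: 62 at [3:7]


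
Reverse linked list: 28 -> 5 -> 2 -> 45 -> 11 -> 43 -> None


Step 1: curr=28, set curr.next=prev(None) | reversed so far: 28
Step 2: curr=5, set curr.next=prev(28) | reversed so far: 5 -> 28
Step 3: curr=2, set curr.next=prev(5) | reversed so far: 2 -> 5 -> 28
Step 4: curr=45, set curr.next=prev(2) | reversed so far: 45 -> 2 -> 5 -> 28
Step 5: curr=11, set curr.next=prev(45) | reversed so far: 11 -> 45 -> 2 -> 5 -> 28
Step 6: curr=43, set curr.next=prev(11) | reversed so far: 43 -> 11 -> 45 -> 2 -> 5 -> 28

43 -> 11 -> 45 -> 2 -> 5 -> 28 -> None


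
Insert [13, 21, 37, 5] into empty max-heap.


Insert 13: [13]
Insert 21: [21, 13]
Insert 37: [37, 13, 21]
Insert 5: [37, 13, 21, 5]

Final heap: [37, 13, 21, 5]


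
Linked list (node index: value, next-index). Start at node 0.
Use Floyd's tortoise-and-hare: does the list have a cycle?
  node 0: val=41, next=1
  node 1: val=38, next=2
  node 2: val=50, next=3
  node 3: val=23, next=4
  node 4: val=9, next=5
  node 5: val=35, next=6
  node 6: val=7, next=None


Floyd's tortoise (slow, +1) and hare (fast, +2):
  init: slow=0, fast=0
  step 1: slow=1, fast=2
  step 2: slow=2, fast=4
  step 3: slow=3, fast=6
  step 4: fast -> None, no cycle

Cycle: no


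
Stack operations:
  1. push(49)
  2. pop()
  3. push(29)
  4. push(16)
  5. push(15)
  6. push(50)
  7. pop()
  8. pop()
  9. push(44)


push(49) -> [49]
pop()->49, []
push(29) -> [29]
push(16) -> [29, 16]
push(15) -> [29, 16, 15]
push(50) -> [29, 16, 15, 50]
pop()->50, [29, 16, 15]
pop()->15, [29, 16]
push(44) -> [29, 16, 44]

Final stack: [29, 16, 44]


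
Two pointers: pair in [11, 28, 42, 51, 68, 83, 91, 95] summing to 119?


lo=0(11)+hi=7(95)=106
lo=1(28)+hi=7(95)=123
lo=1(28)+hi=6(91)=119

Yes: 28+91=119


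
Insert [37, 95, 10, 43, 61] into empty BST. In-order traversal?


Insert 37: root
Insert 95: R from 37
Insert 10: L from 37
Insert 43: R from 37 -> L from 95
Insert 61: R from 37 -> L from 95 -> R from 43

In-order: [10, 37, 43, 61, 95]


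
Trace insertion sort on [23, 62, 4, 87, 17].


Initial: [23, 62, 4, 87, 17]
Insert 62: [23, 62, 4, 87, 17]
Insert 4: [4, 23, 62, 87, 17]
Insert 87: [4, 23, 62, 87, 17]
Insert 17: [4, 17, 23, 62, 87]

Sorted: [4, 17, 23, 62, 87]


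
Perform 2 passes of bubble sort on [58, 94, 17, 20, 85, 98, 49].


Initial: [58, 94, 17, 20, 85, 98, 49]
Pass 1: [58, 17, 20, 85, 94, 49, 98] (4 swaps)
Pass 2: [17, 20, 58, 85, 49, 94, 98] (3 swaps)

After 2 passes: [17, 20, 58, 85, 49, 94, 98]


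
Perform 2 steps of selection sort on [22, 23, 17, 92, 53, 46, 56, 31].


Initial: [22, 23, 17, 92, 53, 46, 56, 31]
Step 1: min=17 at 2
  Swap: [17, 23, 22, 92, 53, 46, 56, 31]
Step 2: min=22 at 2
  Swap: [17, 22, 23, 92, 53, 46, 56, 31]

After 2 steps: [17, 22, 23, 92, 53, 46, 56, 31]


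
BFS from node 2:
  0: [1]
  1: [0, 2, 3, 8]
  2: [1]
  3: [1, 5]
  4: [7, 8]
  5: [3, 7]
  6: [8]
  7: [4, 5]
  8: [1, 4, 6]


Visit 2, enqueue [1]
Visit 1, enqueue [0, 3, 8]
Visit 0, enqueue []
Visit 3, enqueue [5]
Visit 8, enqueue [4, 6]
Visit 5, enqueue [7]
Visit 4, enqueue []
Visit 6, enqueue []
Visit 7, enqueue []

BFS order: [2, 1, 0, 3, 8, 5, 4, 6, 7]


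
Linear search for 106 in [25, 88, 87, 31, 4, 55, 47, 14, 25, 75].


i=0: 25!=106
i=1: 88!=106
i=2: 87!=106
i=3: 31!=106
i=4: 4!=106
i=5: 55!=106
i=6: 47!=106
i=7: 14!=106
i=8: 25!=106
i=9: 75!=106

Not found, 10 comps


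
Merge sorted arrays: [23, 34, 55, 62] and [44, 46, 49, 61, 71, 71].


Take 23 from A
Take 34 from A
Take 44 from B
Take 46 from B
Take 49 from B
Take 55 from A
Take 61 from B
Take 62 from A

Merged: [23, 34, 44, 46, 49, 55, 61, 62, 71, 71]


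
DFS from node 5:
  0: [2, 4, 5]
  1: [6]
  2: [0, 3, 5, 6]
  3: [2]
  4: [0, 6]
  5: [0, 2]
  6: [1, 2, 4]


Visit 5, push [2, 0]
Visit 0, push [4, 2]
Visit 2, push [6, 3]
Visit 3, push []
Visit 6, push [4, 1]
Visit 1, push []
Visit 4, push []

DFS order: [5, 0, 2, 3, 6, 1, 4]


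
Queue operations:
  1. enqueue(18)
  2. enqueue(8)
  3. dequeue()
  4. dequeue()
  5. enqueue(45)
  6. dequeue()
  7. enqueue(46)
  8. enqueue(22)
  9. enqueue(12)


enqueue(18) -> [18]
enqueue(8) -> [18, 8]
dequeue()->18, [8]
dequeue()->8, []
enqueue(45) -> [45]
dequeue()->45, []
enqueue(46) -> [46]
enqueue(22) -> [46, 22]
enqueue(12) -> [46, 22, 12]

Final queue: [46, 22, 12]


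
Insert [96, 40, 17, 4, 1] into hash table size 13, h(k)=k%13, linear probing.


Insert 96: h=5 -> slot 5
Insert 40: h=1 -> slot 1
Insert 17: h=4 -> slot 4
Insert 4: h=4, 2 probes -> slot 6
Insert 1: h=1, 1 probes -> slot 2

Table: [None, 40, 1, None, 17, 96, 4, None, None, None, None, None, None]


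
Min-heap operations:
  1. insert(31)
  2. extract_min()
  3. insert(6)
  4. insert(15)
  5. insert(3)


insert(31) -> [31]
extract_min()->31, []
insert(6) -> [6]
insert(15) -> [6, 15]
insert(3) -> [3, 15, 6]

Final heap: [3, 15, 6]


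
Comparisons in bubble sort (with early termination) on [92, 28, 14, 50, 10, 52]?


Algorithm: bubble sort (with early termination)
Input: [92, 28, 14, 50, 10, 52]
Sorted: [10, 14, 28, 50, 52, 92]

15


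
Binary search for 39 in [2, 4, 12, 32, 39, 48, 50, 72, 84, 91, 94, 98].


Step 1: lo=0, hi=11, mid=5, val=48
Step 2: lo=0, hi=4, mid=2, val=12
Step 3: lo=3, hi=4, mid=3, val=32
Step 4: lo=4, hi=4, mid=4, val=39

Found at index 4


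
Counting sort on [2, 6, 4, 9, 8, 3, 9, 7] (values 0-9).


Input: [2, 6, 4, 9, 8, 3, 9, 7]
Counts: [0, 0, 1, 1, 1, 0, 1, 1, 1, 2]

Sorted: [2, 3, 4, 6, 7, 8, 9, 9]


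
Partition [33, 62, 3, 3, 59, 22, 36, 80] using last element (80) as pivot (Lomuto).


Pivot: 80
  33 <= 80: advance i (no swap)
  62 <= 80: advance i (no swap)
  3 <= 80: advance i (no swap)
  3 <= 80: advance i (no swap)
  59 <= 80: advance i (no swap)
  22 <= 80: advance i (no swap)
  36 <= 80: advance i (no swap)
Place pivot at 7: [33, 62, 3, 3, 59, 22, 36, 80]

Partitioned: [33, 62, 3, 3, 59, 22, 36, 80]


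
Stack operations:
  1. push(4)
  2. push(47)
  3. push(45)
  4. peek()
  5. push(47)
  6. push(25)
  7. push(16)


push(4) -> [4]
push(47) -> [4, 47]
push(45) -> [4, 47, 45]
peek()->45
push(47) -> [4, 47, 45, 47]
push(25) -> [4, 47, 45, 47, 25]
push(16) -> [4, 47, 45, 47, 25, 16]

Final stack: [4, 47, 45, 47, 25, 16]


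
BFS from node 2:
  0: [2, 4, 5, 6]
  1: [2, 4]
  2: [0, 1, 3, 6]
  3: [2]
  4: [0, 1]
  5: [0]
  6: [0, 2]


Visit 2, enqueue [0, 1, 3, 6]
Visit 0, enqueue [4, 5]
Visit 1, enqueue []
Visit 3, enqueue []
Visit 6, enqueue []
Visit 4, enqueue []
Visit 5, enqueue []

BFS order: [2, 0, 1, 3, 6, 4, 5]


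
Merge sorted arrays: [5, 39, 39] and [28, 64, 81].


Take 5 from A
Take 28 from B
Take 39 from A
Take 39 from A

Merged: [5, 28, 39, 39, 64, 81]


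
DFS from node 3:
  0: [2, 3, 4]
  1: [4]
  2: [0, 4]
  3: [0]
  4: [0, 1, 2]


Visit 3, push [0]
Visit 0, push [4, 2]
Visit 2, push [4]
Visit 4, push [1]
Visit 1, push []

DFS order: [3, 0, 2, 4, 1]


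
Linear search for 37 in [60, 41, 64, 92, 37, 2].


i=0: 60!=37
i=1: 41!=37
i=2: 64!=37
i=3: 92!=37
i=4: 37==37 found!

Found at 4, 5 comps


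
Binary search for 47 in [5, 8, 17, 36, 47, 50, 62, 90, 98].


Step 1: lo=0, hi=8, mid=4, val=47

Found at index 4


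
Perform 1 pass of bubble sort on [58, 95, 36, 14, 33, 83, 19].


Initial: [58, 95, 36, 14, 33, 83, 19]
Pass 1: [58, 36, 14, 33, 83, 19, 95] (5 swaps)

After 1 pass: [58, 36, 14, 33, 83, 19, 95]


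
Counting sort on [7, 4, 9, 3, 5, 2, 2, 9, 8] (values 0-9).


Input: [7, 4, 9, 3, 5, 2, 2, 9, 8]
Counts: [0, 0, 2, 1, 1, 1, 0, 1, 1, 2]

Sorted: [2, 2, 3, 4, 5, 7, 8, 9, 9]


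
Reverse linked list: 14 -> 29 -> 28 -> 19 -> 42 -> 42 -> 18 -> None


Step 1: curr=14, set curr.next=prev(None) | reversed so far: 14
Step 2: curr=29, set curr.next=prev(14) | reversed so far: 29 -> 14
Step 3: curr=28, set curr.next=prev(29) | reversed so far: 28 -> 29 -> 14
Step 4: curr=19, set curr.next=prev(28) | reversed so far: 19 -> 28 -> 29 -> 14
Step 5: curr=42, set curr.next=prev(19) | reversed so far: 42 -> 19 -> 28 -> 29 -> 14
Step 6: curr=42, set curr.next=prev(42) | reversed so far: 42 -> 42 -> 19 -> 28 -> 29 -> 14
Step 7: curr=18, set curr.next=prev(42) | reversed so far: 18 -> 42 -> 42 -> 19 -> 28 -> 29 -> 14

18 -> 42 -> 42 -> 19 -> 28 -> 29 -> 14 -> None


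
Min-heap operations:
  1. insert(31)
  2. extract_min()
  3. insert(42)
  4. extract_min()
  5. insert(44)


insert(31) -> [31]
extract_min()->31, []
insert(42) -> [42]
extract_min()->42, []
insert(44) -> [44]

Final heap: [44]


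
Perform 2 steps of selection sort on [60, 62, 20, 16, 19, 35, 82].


Initial: [60, 62, 20, 16, 19, 35, 82]
Step 1: min=16 at 3
  Swap: [16, 62, 20, 60, 19, 35, 82]
Step 2: min=19 at 4
  Swap: [16, 19, 20, 60, 62, 35, 82]

After 2 steps: [16, 19, 20, 60, 62, 35, 82]


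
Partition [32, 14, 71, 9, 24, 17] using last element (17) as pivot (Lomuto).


Pivot: 17
  14 <= 17: swap -> [14, 32, 71, 9, 24, 17]
  9 <= 17: swap -> [14, 9, 71, 32, 24, 17]
Place pivot at 2: [14, 9, 17, 32, 24, 71]

Partitioned: [14, 9, 17, 32, 24, 71]


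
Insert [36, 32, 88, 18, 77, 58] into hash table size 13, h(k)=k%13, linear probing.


Insert 36: h=10 -> slot 10
Insert 32: h=6 -> slot 6
Insert 88: h=10, 1 probes -> slot 11
Insert 18: h=5 -> slot 5
Insert 77: h=12 -> slot 12
Insert 58: h=6, 1 probes -> slot 7

Table: [None, None, None, None, None, 18, 32, 58, None, None, 36, 88, 77]


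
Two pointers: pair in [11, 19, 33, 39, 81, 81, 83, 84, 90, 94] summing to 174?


lo=0(11)+hi=9(94)=105
lo=1(19)+hi=9(94)=113
lo=2(33)+hi=9(94)=127
lo=3(39)+hi=9(94)=133
lo=4(81)+hi=9(94)=175
lo=4(81)+hi=8(90)=171
lo=5(81)+hi=8(90)=171
lo=6(83)+hi=8(90)=173
lo=7(84)+hi=8(90)=174

Yes: 84+90=174


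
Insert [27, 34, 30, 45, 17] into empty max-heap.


Insert 27: [27]
Insert 34: [34, 27]
Insert 30: [34, 27, 30]
Insert 45: [45, 34, 30, 27]
Insert 17: [45, 34, 30, 27, 17]

Final heap: [45, 34, 30, 27, 17]


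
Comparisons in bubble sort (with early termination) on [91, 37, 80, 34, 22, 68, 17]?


Algorithm: bubble sort (with early termination)
Input: [91, 37, 80, 34, 22, 68, 17]
Sorted: [17, 22, 34, 37, 68, 80, 91]

21


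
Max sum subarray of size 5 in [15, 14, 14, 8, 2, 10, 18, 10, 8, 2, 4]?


[0:5]: 53
[1:6]: 48
[2:7]: 52
[3:8]: 48
[4:9]: 48
[5:10]: 48
[6:11]: 42

Max: 53 at [0:5]


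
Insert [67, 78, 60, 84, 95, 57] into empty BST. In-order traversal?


Insert 67: root
Insert 78: R from 67
Insert 60: L from 67
Insert 84: R from 67 -> R from 78
Insert 95: R from 67 -> R from 78 -> R from 84
Insert 57: L from 67 -> L from 60

In-order: [57, 60, 67, 78, 84, 95]


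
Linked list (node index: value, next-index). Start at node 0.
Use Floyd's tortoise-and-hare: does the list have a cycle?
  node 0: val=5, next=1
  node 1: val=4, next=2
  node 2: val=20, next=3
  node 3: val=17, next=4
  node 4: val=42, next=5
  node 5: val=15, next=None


Floyd's tortoise (slow, +1) and hare (fast, +2):
  init: slow=0, fast=0
  step 1: slow=1, fast=2
  step 2: slow=2, fast=4
  step 3: fast 4->5->None, no cycle

Cycle: no


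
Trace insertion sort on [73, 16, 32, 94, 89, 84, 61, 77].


Initial: [73, 16, 32, 94, 89, 84, 61, 77]
Insert 16: [16, 73, 32, 94, 89, 84, 61, 77]
Insert 32: [16, 32, 73, 94, 89, 84, 61, 77]
Insert 94: [16, 32, 73, 94, 89, 84, 61, 77]
Insert 89: [16, 32, 73, 89, 94, 84, 61, 77]
Insert 84: [16, 32, 73, 84, 89, 94, 61, 77]
Insert 61: [16, 32, 61, 73, 84, 89, 94, 77]
Insert 77: [16, 32, 61, 73, 77, 84, 89, 94]

Sorted: [16, 32, 61, 73, 77, 84, 89, 94]


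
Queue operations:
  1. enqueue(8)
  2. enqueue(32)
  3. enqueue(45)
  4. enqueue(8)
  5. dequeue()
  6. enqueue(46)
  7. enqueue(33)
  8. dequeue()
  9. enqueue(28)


enqueue(8) -> [8]
enqueue(32) -> [8, 32]
enqueue(45) -> [8, 32, 45]
enqueue(8) -> [8, 32, 45, 8]
dequeue()->8, [32, 45, 8]
enqueue(46) -> [32, 45, 8, 46]
enqueue(33) -> [32, 45, 8, 46, 33]
dequeue()->32, [45, 8, 46, 33]
enqueue(28) -> [45, 8, 46, 33, 28]

Final queue: [45, 8, 46, 33, 28]


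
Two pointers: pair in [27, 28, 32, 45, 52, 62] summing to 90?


lo=0(27)+hi=5(62)=89
lo=1(28)+hi=5(62)=90

Yes: 28+62=90


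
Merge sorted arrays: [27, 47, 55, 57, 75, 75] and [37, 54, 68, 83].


Take 27 from A
Take 37 from B
Take 47 from A
Take 54 from B
Take 55 from A
Take 57 from A
Take 68 from B
Take 75 from A
Take 75 from A

Merged: [27, 37, 47, 54, 55, 57, 68, 75, 75, 83]


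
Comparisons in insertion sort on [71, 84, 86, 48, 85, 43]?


Algorithm: insertion sort
Input: [71, 84, 86, 48, 85, 43]
Sorted: [43, 48, 71, 84, 85, 86]

12


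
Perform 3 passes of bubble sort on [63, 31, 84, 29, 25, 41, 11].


Initial: [63, 31, 84, 29, 25, 41, 11]
Pass 1: [31, 63, 29, 25, 41, 11, 84] (5 swaps)
Pass 2: [31, 29, 25, 41, 11, 63, 84] (4 swaps)
Pass 3: [29, 25, 31, 11, 41, 63, 84] (3 swaps)

After 3 passes: [29, 25, 31, 11, 41, 63, 84]


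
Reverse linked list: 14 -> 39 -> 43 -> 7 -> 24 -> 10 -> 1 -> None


Step 1: curr=14, set curr.next=prev(None) | reversed so far: 14
Step 2: curr=39, set curr.next=prev(14) | reversed so far: 39 -> 14
Step 3: curr=43, set curr.next=prev(39) | reversed so far: 43 -> 39 -> 14
Step 4: curr=7, set curr.next=prev(43) | reversed so far: 7 -> 43 -> 39 -> 14
Step 5: curr=24, set curr.next=prev(7) | reversed so far: 24 -> 7 -> 43 -> 39 -> 14
Step 6: curr=10, set curr.next=prev(24) | reversed so far: 10 -> 24 -> 7 -> 43 -> 39 -> 14
Step 7: curr=1, set curr.next=prev(10) | reversed so far: 1 -> 10 -> 24 -> 7 -> 43 -> 39 -> 14

1 -> 10 -> 24 -> 7 -> 43 -> 39 -> 14 -> None


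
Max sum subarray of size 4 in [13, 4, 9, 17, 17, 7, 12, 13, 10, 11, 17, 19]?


[0:4]: 43
[1:5]: 47
[2:6]: 50
[3:7]: 53
[4:8]: 49
[5:9]: 42
[6:10]: 46
[7:11]: 51
[8:12]: 57

Max: 57 at [8:12]


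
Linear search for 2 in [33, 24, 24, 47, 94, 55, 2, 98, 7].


i=0: 33!=2
i=1: 24!=2
i=2: 24!=2
i=3: 47!=2
i=4: 94!=2
i=5: 55!=2
i=6: 2==2 found!

Found at 6, 7 comps


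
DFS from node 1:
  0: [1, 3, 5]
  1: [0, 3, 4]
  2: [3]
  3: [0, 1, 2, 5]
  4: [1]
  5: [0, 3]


Visit 1, push [4, 3, 0]
Visit 0, push [5, 3]
Visit 3, push [5, 2]
Visit 2, push []
Visit 5, push []
Visit 4, push []

DFS order: [1, 0, 3, 2, 5, 4]


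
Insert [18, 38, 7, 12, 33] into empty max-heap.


Insert 18: [18]
Insert 38: [38, 18]
Insert 7: [38, 18, 7]
Insert 12: [38, 18, 7, 12]
Insert 33: [38, 33, 7, 12, 18]

Final heap: [38, 33, 7, 12, 18]


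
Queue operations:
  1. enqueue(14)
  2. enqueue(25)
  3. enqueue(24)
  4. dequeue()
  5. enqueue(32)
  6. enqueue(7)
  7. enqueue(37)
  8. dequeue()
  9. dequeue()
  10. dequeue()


enqueue(14) -> [14]
enqueue(25) -> [14, 25]
enqueue(24) -> [14, 25, 24]
dequeue()->14, [25, 24]
enqueue(32) -> [25, 24, 32]
enqueue(7) -> [25, 24, 32, 7]
enqueue(37) -> [25, 24, 32, 7, 37]
dequeue()->25, [24, 32, 7, 37]
dequeue()->24, [32, 7, 37]
dequeue()->32, [7, 37]

Final queue: [7, 37]


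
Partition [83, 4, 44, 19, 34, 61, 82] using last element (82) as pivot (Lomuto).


Pivot: 82
  4 <= 82: swap -> [4, 83, 44, 19, 34, 61, 82]
  44 <= 82: swap -> [4, 44, 83, 19, 34, 61, 82]
  19 <= 82: swap -> [4, 44, 19, 83, 34, 61, 82]
  34 <= 82: swap -> [4, 44, 19, 34, 83, 61, 82]
  61 <= 82: swap -> [4, 44, 19, 34, 61, 83, 82]
Place pivot at 5: [4, 44, 19, 34, 61, 82, 83]

Partitioned: [4, 44, 19, 34, 61, 82, 83]


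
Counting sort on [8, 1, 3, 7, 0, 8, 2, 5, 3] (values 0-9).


Input: [8, 1, 3, 7, 0, 8, 2, 5, 3]
Counts: [1, 1, 1, 2, 0, 1, 0, 1, 2, 0]

Sorted: [0, 1, 2, 3, 3, 5, 7, 8, 8]


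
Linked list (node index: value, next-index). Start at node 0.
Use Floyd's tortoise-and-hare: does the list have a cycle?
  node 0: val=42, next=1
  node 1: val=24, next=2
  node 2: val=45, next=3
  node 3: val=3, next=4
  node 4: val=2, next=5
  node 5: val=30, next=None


Floyd's tortoise (slow, +1) and hare (fast, +2):
  init: slow=0, fast=0
  step 1: slow=1, fast=2
  step 2: slow=2, fast=4
  step 3: fast 4->5->None, no cycle

Cycle: no


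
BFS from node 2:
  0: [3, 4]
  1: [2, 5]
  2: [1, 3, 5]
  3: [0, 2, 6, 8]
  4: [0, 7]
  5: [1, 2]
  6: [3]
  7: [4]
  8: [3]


Visit 2, enqueue [1, 3, 5]
Visit 1, enqueue []
Visit 3, enqueue [0, 6, 8]
Visit 5, enqueue []
Visit 0, enqueue [4]
Visit 6, enqueue []
Visit 8, enqueue []
Visit 4, enqueue [7]
Visit 7, enqueue []

BFS order: [2, 1, 3, 5, 0, 6, 8, 4, 7]


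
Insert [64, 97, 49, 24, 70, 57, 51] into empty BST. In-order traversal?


Insert 64: root
Insert 97: R from 64
Insert 49: L from 64
Insert 24: L from 64 -> L from 49
Insert 70: R from 64 -> L from 97
Insert 57: L from 64 -> R from 49
Insert 51: L from 64 -> R from 49 -> L from 57

In-order: [24, 49, 51, 57, 64, 70, 97]


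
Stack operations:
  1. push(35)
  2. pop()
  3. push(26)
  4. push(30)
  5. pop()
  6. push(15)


push(35) -> [35]
pop()->35, []
push(26) -> [26]
push(30) -> [26, 30]
pop()->30, [26]
push(15) -> [26, 15]

Final stack: [26, 15]


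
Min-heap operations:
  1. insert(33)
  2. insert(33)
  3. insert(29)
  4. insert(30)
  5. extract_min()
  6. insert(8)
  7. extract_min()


insert(33) -> [33]
insert(33) -> [33, 33]
insert(29) -> [29, 33, 33]
insert(30) -> [29, 30, 33, 33]
extract_min()->29, [30, 33, 33]
insert(8) -> [8, 30, 33, 33]
extract_min()->8, [30, 33, 33]

Final heap: [30, 33, 33]


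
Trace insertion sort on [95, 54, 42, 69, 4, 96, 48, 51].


Initial: [95, 54, 42, 69, 4, 96, 48, 51]
Insert 54: [54, 95, 42, 69, 4, 96, 48, 51]
Insert 42: [42, 54, 95, 69, 4, 96, 48, 51]
Insert 69: [42, 54, 69, 95, 4, 96, 48, 51]
Insert 4: [4, 42, 54, 69, 95, 96, 48, 51]
Insert 96: [4, 42, 54, 69, 95, 96, 48, 51]
Insert 48: [4, 42, 48, 54, 69, 95, 96, 51]
Insert 51: [4, 42, 48, 51, 54, 69, 95, 96]

Sorted: [4, 42, 48, 51, 54, 69, 95, 96]


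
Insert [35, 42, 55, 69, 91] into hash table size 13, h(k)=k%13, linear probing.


Insert 35: h=9 -> slot 9
Insert 42: h=3 -> slot 3
Insert 55: h=3, 1 probes -> slot 4
Insert 69: h=4, 1 probes -> slot 5
Insert 91: h=0 -> slot 0

Table: [91, None, None, 42, 55, 69, None, None, None, 35, None, None, None]


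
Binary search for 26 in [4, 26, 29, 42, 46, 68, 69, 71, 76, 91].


Step 1: lo=0, hi=9, mid=4, val=46
Step 2: lo=0, hi=3, mid=1, val=26

Found at index 1


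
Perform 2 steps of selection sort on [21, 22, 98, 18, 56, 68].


Initial: [21, 22, 98, 18, 56, 68]
Step 1: min=18 at 3
  Swap: [18, 22, 98, 21, 56, 68]
Step 2: min=21 at 3
  Swap: [18, 21, 98, 22, 56, 68]

After 2 steps: [18, 21, 98, 22, 56, 68]


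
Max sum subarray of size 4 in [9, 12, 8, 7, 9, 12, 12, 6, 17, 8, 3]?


[0:4]: 36
[1:5]: 36
[2:6]: 36
[3:7]: 40
[4:8]: 39
[5:9]: 47
[6:10]: 43
[7:11]: 34

Max: 47 at [5:9]


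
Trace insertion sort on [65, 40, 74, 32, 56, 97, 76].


Initial: [65, 40, 74, 32, 56, 97, 76]
Insert 40: [40, 65, 74, 32, 56, 97, 76]
Insert 74: [40, 65, 74, 32, 56, 97, 76]
Insert 32: [32, 40, 65, 74, 56, 97, 76]
Insert 56: [32, 40, 56, 65, 74, 97, 76]
Insert 97: [32, 40, 56, 65, 74, 97, 76]
Insert 76: [32, 40, 56, 65, 74, 76, 97]

Sorted: [32, 40, 56, 65, 74, 76, 97]


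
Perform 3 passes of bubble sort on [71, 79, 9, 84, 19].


Initial: [71, 79, 9, 84, 19]
Pass 1: [71, 9, 79, 19, 84] (2 swaps)
Pass 2: [9, 71, 19, 79, 84] (2 swaps)
Pass 3: [9, 19, 71, 79, 84] (1 swaps)

After 3 passes: [9, 19, 71, 79, 84]


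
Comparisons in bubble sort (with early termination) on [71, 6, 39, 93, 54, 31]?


Algorithm: bubble sort (with early termination)
Input: [71, 6, 39, 93, 54, 31]
Sorted: [6, 31, 39, 54, 71, 93]

15


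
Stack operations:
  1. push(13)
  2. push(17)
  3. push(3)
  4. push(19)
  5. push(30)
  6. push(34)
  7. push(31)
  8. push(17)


push(13) -> [13]
push(17) -> [13, 17]
push(3) -> [13, 17, 3]
push(19) -> [13, 17, 3, 19]
push(30) -> [13, 17, 3, 19, 30]
push(34) -> [13, 17, 3, 19, 30, 34]
push(31) -> [13, 17, 3, 19, 30, 34, 31]
push(17) -> [13, 17, 3, 19, 30, 34, 31, 17]

Final stack: [13, 17, 3, 19, 30, 34, 31, 17]


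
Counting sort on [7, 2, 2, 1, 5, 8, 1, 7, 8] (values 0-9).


Input: [7, 2, 2, 1, 5, 8, 1, 7, 8]
Counts: [0, 2, 2, 0, 0, 1, 0, 2, 2, 0]

Sorted: [1, 1, 2, 2, 5, 7, 7, 8, 8]


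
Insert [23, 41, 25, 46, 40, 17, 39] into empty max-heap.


Insert 23: [23]
Insert 41: [41, 23]
Insert 25: [41, 23, 25]
Insert 46: [46, 41, 25, 23]
Insert 40: [46, 41, 25, 23, 40]
Insert 17: [46, 41, 25, 23, 40, 17]
Insert 39: [46, 41, 39, 23, 40, 17, 25]

Final heap: [46, 41, 39, 23, 40, 17, 25]


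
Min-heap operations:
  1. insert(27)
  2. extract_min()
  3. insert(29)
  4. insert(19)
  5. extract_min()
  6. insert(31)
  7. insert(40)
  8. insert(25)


insert(27) -> [27]
extract_min()->27, []
insert(29) -> [29]
insert(19) -> [19, 29]
extract_min()->19, [29]
insert(31) -> [29, 31]
insert(40) -> [29, 31, 40]
insert(25) -> [25, 29, 40, 31]

Final heap: [25, 29, 40, 31]


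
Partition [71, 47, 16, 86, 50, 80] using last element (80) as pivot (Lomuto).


Pivot: 80
  71 <= 80: advance i (no swap)
  47 <= 80: advance i (no swap)
  16 <= 80: advance i (no swap)
  50 <= 80: swap -> [71, 47, 16, 50, 86, 80]
Place pivot at 4: [71, 47, 16, 50, 80, 86]

Partitioned: [71, 47, 16, 50, 80, 86]


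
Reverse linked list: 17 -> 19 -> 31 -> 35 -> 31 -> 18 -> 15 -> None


Step 1: curr=17, set curr.next=prev(None) | reversed so far: 17
Step 2: curr=19, set curr.next=prev(17) | reversed so far: 19 -> 17
Step 3: curr=31, set curr.next=prev(19) | reversed so far: 31 -> 19 -> 17
Step 4: curr=35, set curr.next=prev(31) | reversed so far: 35 -> 31 -> 19 -> 17
Step 5: curr=31, set curr.next=prev(35) | reversed so far: 31 -> 35 -> 31 -> 19 -> 17
Step 6: curr=18, set curr.next=prev(31) | reversed so far: 18 -> 31 -> 35 -> 31 -> 19 -> 17
Step 7: curr=15, set curr.next=prev(18) | reversed so far: 15 -> 18 -> 31 -> 35 -> 31 -> 19 -> 17

15 -> 18 -> 31 -> 35 -> 31 -> 19 -> 17 -> None


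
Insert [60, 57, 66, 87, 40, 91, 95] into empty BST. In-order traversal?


Insert 60: root
Insert 57: L from 60
Insert 66: R from 60
Insert 87: R from 60 -> R from 66
Insert 40: L from 60 -> L from 57
Insert 91: R from 60 -> R from 66 -> R from 87
Insert 95: R from 60 -> R from 66 -> R from 87 -> R from 91

In-order: [40, 57, 60, 66, 87, 91, 95]


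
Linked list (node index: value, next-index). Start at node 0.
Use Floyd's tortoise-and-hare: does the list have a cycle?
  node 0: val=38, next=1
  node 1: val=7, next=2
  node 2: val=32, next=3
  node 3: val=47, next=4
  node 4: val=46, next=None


Floyd's tortoise (slow, +1) and hare (fast, +2):
  init: slow=0, fast=0
  step 1: slow=1, fast=2
  step 2: slow=2, fast=4
  step 3: fast -> None, no cycle

Cycle: no


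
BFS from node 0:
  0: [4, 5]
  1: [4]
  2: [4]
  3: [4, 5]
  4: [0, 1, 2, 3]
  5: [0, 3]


Visit 0, enqueue [4, 5]
Visit 4, enqueue [1, 2, 3]
Visit 5, enqueue []
Visit 1, enqueue []
Visit 2, enqueue []
Visit 3, enqueue []

BFS order: [0, 4, 5, 1, 2, 3]


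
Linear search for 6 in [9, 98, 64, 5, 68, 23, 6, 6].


i=0: 9!=6
i=1: 98!=6
i=2: 64!=6
i=3: 5!=6
i=4: 68!=6
i=5: 23!=6
i=6: 6==6 found!

Found at 6, 7 comps


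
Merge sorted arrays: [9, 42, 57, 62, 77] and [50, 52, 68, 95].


Take 9 from A
Take 42 from A
Take 50 from B
Take 52 from B
Take 57 from A
Take 62 from A
Take 68 from B
Take 77 from A

Merged: [9, 42, 50, 52, 57, 62, 68, 77, 95]


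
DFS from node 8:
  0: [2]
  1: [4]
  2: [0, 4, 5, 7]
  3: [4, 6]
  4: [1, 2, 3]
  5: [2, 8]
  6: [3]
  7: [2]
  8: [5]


Visit 8, push [5]
Visit 5, push [2]
Visit 2, push [7, 4, 0]
Visit 0, push []
Visit 4, push [3, 1]
Visit 1, push []
Visit 3, push [6]
Visit 6, push []
Visit 7, push []

DFS order: [8, 5, 2, 0, 4, 1, 3, 6, 7]


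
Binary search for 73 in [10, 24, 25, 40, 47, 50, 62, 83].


Step 1: lo=0, hi=7, mid=3, val=40
Step 2: lo=4, hi=7, mid=5, val=50
Step 3: lo=6, hi=7, mid=6, val=62
Step 4: lo=7, hi=7, mid=7, val=83

Not found


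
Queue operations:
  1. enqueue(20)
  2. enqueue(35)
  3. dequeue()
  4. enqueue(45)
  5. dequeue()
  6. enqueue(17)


enqueue(20) -> [20]
enqueue(35) -> [20, 35]
dequeue()->20, [35]
enqueue(45) -> [35, 45]
dequeue()->35, [45]
enqueue(17) -> [45, 17]

Final queue: [45, 17]


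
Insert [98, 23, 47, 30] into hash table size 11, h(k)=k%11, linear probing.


Insert 98: h=10 -> slot 10
Insert 23: h=1 -> slot 1
Insert 47: h=3 -> slot 3
Insert 30: h=8 -> slot 8

Table: [None, 23, None, 47, None, None, None, None, 30, None, 98]


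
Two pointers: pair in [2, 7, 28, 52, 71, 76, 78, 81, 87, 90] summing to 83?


lo=0(2)+hi=9(90)=92
lo=0(2)+hi=8(87)=89
lo=0(2)+hi=7(81)=83

Yes: 2+81=83


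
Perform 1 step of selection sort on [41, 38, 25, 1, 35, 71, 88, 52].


Initial: [41, 38, 25, 1, 35, 71, 88, 52]
Step 1: min=1 at 3
  Swap: [1, 38, 25, 41, 35, 71, 88, 52]

After 1 step: [1, 38, 25, 41, 35, 71, 88, 52]


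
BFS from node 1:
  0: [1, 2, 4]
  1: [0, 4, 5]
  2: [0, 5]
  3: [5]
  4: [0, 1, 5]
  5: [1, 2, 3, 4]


Visit 1, enqueue [0, 4, 5]
Visit 0, enqueue [2]
Visit 4, enqueue []
Visit 5, enqueue [3]
Visit 2, enqueue []
Visit 3, enqueue []

BFS order: [1, 0, 4, 5, 2, 3]


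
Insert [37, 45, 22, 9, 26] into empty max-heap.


Insert 37: [37]
Insert 45: [45, 37]
Insert 22: [45, 37, 22]
Insert 9: [45, 37, 22, 9]
Insert 26: [45, 37, 22, 9, 26]

Final heap: [45, 37, 22, 9, 26]


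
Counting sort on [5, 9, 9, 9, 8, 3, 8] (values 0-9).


Input: [5, 9, 9, 9, 8, 3, 8]
Counts: [0, 0, 0, 1, 0, 1, 0, 0, 2, 3]

Sorted: [3, 5, 8, 8, 9, 9, 9]


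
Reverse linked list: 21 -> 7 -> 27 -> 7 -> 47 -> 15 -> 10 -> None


Step 1: curr=21, set curr.next=prev(None) | reversed so far: 21
Step 2: curr=7, set curr.next=prev(21) | reversed so far: 7 -> 21
Step 3: curr=27, set curr.next=prev(7) | reversed so far: 27 -> 7 -> 21
Step 4: curr=7, set curr.next=prev(27) | reversed so far: 7 -> 27 -> 7 -> 21
Step 5: curr=47, set curr.next=prev(7) | reversed so far: 47 -> 7 -> 27 -> 7 -> 21
Step 6: curr=15, set curr.next=prev(47) | reversed so far: 15 -> 47 -> 7 -> 27 -> 7 -> 21
Step 7: curr=10, set curr.next=prev(15) | reversed so far: 10 -> 15 -> 47 -> 7 -> 27 -> 7 -> 21

10 -> 15 -> 47 -> 7 -> 27 -> 7 -> 21 -> None


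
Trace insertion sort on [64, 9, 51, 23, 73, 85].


Initial: [64, 9, 51, 23, 73, 85]
Insert 9: [9, 64, 51, 23, 73, 85]
Insert 51: [9, 51, 64, 23, 73, 85]
Insert 23: [9, 23, 51, 64, 73, 85]
Insert 73: [9, 23, 51, 64, 73, 85]
Insert 85: [9, 23, 51, 64, 73, 85]

Sorted: [9, 23, 51, 64, 73, 85]


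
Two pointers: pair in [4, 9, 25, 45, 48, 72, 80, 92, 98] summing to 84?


lo=0(4)+hi=8(98)=102
lo=0(4)+hi=7(92)=96
lo=0(4)+hi=6(80)=84

Yes: 4+80=84


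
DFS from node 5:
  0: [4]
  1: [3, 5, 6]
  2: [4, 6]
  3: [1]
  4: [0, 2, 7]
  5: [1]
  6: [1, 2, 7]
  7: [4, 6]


Visit 5, push [1]
Visit 1, push [6, 3]
Visit 3, push []
Visit 6, push [7, 2]
Visit 2, push [4]
Visit 4, push [7, 0]
Visit 0, push []
Visit 7, push []

DFS order: [5, 1, 3, 6, 2, 4, 0, 7]


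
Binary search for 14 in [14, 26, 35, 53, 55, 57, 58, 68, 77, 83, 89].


Step 1: lo=0, hi=10, mid=5, val=57
Step 2: lo=0, hi=4, mid=2, val=35
Step 3: lo=0, hi=1, mid=0, val=14

Found at index 0


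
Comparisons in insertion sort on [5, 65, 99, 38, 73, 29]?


Algorithm: insertion sort
Input: [5, 65, 99, 38, 73, 29]
Sorted: [5, 29, 38, 65, 73, 99]

12


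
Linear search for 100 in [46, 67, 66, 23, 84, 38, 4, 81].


i=0: 46!=100
i=1: 67!=100
i=2: 66!=100
i=3: 23!=100
i=4: 84!=100
i=5: 38!=100
i=6: 4!=100
i=7: 81!=100

Not found, 8 comps


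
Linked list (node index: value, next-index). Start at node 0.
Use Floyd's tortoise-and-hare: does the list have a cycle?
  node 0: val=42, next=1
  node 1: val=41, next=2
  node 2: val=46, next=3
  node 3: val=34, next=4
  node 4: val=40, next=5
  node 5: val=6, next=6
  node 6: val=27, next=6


Floyd's tortoise (slow, +1) and hare (fast, +2):
  init: slow=0, fast=0
  step 1: slow=1, fast=2
  step 2: slow=2, fast=4
  step 3: slow=3, fast=6
  step 4: slow=4, fast=6
  step 5: slow=5, fast=6
  step 6: slow=6, fast=6
  slow == fast at node 6: cycle detected

Cycle: yes
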